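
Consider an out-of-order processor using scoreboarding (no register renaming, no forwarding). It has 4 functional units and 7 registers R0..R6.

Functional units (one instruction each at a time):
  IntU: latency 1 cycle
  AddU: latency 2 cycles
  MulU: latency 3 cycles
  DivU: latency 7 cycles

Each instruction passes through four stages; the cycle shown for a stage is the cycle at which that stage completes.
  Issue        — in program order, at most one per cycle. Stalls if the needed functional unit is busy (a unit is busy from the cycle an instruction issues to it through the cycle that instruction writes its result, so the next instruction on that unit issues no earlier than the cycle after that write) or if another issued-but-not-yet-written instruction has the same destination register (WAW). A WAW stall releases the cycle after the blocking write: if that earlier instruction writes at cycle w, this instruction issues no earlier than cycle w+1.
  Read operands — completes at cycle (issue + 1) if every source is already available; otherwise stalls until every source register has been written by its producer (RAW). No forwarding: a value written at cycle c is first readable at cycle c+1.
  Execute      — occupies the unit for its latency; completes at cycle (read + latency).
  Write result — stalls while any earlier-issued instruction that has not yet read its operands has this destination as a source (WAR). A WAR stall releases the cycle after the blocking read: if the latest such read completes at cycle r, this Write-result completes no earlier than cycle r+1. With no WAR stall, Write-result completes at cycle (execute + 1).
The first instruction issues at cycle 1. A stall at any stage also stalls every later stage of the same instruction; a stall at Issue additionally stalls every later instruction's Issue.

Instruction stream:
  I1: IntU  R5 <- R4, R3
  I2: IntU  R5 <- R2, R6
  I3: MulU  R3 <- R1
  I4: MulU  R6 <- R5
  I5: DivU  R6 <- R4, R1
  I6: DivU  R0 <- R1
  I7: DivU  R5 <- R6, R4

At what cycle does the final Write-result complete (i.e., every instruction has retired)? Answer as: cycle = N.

c1: issue I1 (IntU)
c2: I1 read-ops
c3: I1 finished on IntU
c4: I1→R5
c5: issue I2 (IntU)
c6: I2 read-ops, issue I3 (MulU)
c7: I2 finished on IntU, I3 read-ops
c8: I2→R5
c10: I3 finished on MulU
c11: I3→R3
c12: issue I4 (MulU)
c13: I4 read-ops
c16: I4 finished on MulU
c17: I4→R6
c18: issue I5 (DivU)
c19: I5 read-ops
c26: I5 finished on DivU
c27: I5→R6
c28: issue I6 (DivU)
c29: I6 read-ops
c36: I6 finished on DivU
c37: I6→R0
c38: issue I7 (DivU)
c39: I7 read-ops
c46: I7 finished on DivU
c47: I7→R5

cycle = 47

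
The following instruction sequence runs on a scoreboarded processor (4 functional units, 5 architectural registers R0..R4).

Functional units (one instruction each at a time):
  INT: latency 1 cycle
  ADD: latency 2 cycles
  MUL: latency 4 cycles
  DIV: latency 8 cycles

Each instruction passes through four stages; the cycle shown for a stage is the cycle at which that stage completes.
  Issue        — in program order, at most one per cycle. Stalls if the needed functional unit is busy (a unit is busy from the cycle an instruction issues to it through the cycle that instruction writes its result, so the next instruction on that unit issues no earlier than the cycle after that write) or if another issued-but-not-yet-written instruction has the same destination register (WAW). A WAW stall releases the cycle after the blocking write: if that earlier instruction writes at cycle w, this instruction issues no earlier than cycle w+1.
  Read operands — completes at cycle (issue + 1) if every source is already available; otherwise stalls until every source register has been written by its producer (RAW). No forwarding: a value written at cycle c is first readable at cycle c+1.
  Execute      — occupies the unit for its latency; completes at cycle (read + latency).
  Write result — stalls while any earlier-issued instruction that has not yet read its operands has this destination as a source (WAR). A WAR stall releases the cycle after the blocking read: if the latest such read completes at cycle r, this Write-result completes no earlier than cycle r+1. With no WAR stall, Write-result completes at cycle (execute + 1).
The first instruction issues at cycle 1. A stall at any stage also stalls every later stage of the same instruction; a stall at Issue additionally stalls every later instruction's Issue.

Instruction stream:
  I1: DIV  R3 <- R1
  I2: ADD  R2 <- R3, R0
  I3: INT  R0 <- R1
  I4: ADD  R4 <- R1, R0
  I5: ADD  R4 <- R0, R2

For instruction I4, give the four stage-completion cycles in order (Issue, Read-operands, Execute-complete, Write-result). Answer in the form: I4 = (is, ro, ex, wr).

I4 = (16, 17, 19, 20)

I1  is:1  ro:2  ex:10  wr:11
I2  is:2  ro:12  ex:14  wr:15  — RAW R3: wait I1 write@11
I3  is:3  ro:4  ex:5  wr:13  — WAR R0: wait I2 read@12
I4  is:16  ro:17  ex:19  wr:20  — struct: ADD busy until I2 writes@15
I5  is:21  ro:22  ex:24  wr:25  — struct: ADD busy until I4 writes@20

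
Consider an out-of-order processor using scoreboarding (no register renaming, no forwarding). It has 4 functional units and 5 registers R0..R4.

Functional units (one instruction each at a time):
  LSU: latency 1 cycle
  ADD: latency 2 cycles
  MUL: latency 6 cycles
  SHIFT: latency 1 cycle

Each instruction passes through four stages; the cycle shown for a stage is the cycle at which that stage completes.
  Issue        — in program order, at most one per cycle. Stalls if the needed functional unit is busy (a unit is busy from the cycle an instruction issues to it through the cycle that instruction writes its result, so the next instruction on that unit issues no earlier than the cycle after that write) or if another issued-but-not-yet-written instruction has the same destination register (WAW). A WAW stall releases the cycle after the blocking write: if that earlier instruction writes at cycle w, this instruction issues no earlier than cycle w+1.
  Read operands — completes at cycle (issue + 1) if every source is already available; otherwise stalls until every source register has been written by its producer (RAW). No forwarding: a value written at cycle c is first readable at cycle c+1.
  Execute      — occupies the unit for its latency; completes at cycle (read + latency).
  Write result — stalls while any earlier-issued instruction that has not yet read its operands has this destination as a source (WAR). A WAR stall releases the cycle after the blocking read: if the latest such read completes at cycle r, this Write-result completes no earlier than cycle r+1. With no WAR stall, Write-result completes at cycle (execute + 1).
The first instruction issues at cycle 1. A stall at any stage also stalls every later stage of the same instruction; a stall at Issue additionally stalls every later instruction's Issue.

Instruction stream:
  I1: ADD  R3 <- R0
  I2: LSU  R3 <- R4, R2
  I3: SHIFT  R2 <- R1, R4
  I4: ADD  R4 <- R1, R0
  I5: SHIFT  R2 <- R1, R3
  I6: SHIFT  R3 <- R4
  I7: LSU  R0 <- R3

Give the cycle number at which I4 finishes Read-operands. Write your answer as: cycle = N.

cycle = 9

1) issue 1, read 2, done 4, write 5
2) issue 6, read 7, done 8, write 9  <WAW R3: wait I1 write@5>
3) issue 7, read 8, done 9, write 10
4) issue 8, read 9, done 11, write 12
5) issue 11, read 12, done 13, write 14  <struct: SHIFT busy until I3 writes@10>
6) issue 15, read 16, done 17, write 18  <struct: SHIFT busy until I5 writes@14>
7) issue 16, read 19, done 20, write 21  <RAW R3: wait I6 write@18>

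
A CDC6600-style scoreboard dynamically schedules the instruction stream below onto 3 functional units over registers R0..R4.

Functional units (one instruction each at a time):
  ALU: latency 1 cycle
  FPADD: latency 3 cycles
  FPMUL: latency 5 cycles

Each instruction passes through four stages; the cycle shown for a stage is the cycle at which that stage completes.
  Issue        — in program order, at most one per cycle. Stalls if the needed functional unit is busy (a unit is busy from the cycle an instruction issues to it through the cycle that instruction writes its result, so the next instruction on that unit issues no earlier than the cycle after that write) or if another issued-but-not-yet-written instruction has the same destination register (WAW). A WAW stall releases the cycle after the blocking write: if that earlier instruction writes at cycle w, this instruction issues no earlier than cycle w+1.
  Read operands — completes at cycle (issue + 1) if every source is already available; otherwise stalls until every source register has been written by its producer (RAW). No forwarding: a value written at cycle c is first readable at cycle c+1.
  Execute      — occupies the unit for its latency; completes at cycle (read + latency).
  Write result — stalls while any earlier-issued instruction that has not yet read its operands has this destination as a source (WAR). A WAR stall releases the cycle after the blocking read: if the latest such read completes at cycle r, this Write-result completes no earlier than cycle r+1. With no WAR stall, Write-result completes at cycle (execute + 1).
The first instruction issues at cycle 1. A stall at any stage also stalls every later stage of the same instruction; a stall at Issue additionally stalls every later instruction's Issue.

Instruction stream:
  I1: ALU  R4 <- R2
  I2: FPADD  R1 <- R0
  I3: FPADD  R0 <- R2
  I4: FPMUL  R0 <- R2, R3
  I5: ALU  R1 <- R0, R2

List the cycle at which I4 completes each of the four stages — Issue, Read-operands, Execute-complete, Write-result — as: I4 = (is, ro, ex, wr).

1) issue 1, read 2, done 3, write 4
2) issue 2, read 3, done 6, write 7
3) issue 8, read 9, done 12, write 13  <struct: FPADD busy until I2 writes@7>
4) issue 14, read 15, done 20, write 21  <WAW R0: wait I3 write@13>
5) issue 15, read 22, done 23, write 24  <RAW R0: wait I4 write@21>

I4 = (14, 15, 20, 21)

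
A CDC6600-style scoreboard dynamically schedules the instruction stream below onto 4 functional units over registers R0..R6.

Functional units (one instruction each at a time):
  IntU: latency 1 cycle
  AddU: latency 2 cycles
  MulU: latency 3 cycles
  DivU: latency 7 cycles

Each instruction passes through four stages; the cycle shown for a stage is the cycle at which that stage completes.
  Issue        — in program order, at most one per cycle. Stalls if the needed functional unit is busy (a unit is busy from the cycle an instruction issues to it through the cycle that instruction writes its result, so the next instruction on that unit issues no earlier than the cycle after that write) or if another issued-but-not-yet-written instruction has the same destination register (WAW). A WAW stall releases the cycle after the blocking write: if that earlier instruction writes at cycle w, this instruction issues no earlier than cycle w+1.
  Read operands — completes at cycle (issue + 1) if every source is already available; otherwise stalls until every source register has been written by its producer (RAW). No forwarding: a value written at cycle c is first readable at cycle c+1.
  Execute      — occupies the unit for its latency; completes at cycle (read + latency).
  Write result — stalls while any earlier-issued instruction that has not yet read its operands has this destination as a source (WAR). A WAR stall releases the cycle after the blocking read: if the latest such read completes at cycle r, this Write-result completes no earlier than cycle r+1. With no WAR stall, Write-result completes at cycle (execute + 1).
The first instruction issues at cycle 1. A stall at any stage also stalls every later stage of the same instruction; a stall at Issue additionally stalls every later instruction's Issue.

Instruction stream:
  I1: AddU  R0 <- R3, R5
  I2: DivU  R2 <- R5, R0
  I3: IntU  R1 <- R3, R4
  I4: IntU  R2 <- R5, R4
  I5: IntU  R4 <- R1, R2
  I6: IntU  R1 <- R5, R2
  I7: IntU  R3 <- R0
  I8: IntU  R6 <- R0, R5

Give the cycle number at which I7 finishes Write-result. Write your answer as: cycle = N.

c1: issue I1 (AddU)
c2: I1 read-ops · issue I2 (DivU)
c3: issue I3 (IntU)
c4: I1 finished on AddU · I3 read-ops
c5: I1→R0 · I3 finished on IntU
c6: I2 read-ops · I3→R1
c13: I2 finished on DivU
c14: I2→R2
c15: issue I4 (IntU)
c16: I4 read-ops
c17: I4 finished on IntU
c18: I4→R2
c19: issue I5 (IntU)
c20: I5 read-ops
c21: I5 finished on IntU
c22: I5→R4
c23: issue I6 (IntU)
c24: I6 read-ops
c25: I6 finished on IntU
c26: I6→R1
c27: issue I7 (IntU)
c28: I7 read-ops
c29: I7 finished on IntU
c30: I7→R3
c31: issue I8 (IntU)
c32: I8 read-ops
c33: I8 finished on IntU
c34: I8→R6

cycle = 30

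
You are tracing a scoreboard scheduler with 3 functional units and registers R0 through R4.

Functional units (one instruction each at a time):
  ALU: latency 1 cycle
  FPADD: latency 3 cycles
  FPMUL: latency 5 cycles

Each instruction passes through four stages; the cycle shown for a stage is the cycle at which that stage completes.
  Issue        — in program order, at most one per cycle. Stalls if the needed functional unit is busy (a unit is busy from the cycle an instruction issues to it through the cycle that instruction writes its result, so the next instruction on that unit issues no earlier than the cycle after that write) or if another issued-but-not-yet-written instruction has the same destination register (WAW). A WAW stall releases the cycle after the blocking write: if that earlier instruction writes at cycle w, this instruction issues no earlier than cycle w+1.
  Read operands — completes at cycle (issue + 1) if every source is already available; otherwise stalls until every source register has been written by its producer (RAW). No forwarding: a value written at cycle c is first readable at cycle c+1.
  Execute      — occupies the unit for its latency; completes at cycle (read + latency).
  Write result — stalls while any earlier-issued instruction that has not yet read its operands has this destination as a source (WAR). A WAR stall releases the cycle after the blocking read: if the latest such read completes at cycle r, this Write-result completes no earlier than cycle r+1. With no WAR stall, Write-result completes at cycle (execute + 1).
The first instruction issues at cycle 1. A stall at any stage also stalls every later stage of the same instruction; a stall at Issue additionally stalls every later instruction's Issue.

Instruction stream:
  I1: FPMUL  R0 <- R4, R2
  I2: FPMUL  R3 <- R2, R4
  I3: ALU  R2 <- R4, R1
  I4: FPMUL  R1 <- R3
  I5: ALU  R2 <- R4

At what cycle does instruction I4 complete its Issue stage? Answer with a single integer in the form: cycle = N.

[I1] 1/2/7/8
[I2] 9/10/15/16  (struct: FPMUL busy until I1 writes@8)
[I3] 10/11/12/13
[I4] 17/18/23/24  (struct: FPMUL busy until I2 writes@16)
[I5] 18/19/20/21

cycle = 17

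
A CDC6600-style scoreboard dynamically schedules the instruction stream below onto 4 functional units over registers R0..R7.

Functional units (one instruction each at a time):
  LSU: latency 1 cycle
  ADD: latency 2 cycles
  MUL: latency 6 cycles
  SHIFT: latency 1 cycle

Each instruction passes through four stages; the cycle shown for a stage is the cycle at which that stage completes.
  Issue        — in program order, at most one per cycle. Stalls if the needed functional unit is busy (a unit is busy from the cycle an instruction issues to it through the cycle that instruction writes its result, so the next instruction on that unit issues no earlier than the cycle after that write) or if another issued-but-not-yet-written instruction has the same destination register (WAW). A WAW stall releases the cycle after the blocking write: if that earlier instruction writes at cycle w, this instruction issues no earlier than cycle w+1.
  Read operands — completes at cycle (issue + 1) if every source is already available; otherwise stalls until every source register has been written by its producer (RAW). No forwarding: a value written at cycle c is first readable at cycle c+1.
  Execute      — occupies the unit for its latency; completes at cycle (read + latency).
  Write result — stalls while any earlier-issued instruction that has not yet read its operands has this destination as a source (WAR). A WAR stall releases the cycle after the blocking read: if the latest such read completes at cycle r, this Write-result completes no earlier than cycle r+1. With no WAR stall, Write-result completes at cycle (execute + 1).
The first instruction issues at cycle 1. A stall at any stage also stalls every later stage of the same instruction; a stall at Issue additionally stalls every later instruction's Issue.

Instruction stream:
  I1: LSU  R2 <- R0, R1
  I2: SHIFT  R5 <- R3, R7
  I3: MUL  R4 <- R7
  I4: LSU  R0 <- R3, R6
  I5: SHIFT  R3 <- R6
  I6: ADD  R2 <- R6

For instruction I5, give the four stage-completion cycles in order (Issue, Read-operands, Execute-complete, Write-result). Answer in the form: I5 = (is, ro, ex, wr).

I1: IS=1 RO=2 EX=3 WR=4
I2: IS=2 RO=3 EX=4 WR=5
I3: IS=3 RO=4 EX=10 WR=11
I4: IS=5 RO=6 EX=7 WR=8  [struct: LSU busy until I1 writes@4]
I5: IS=6 RO=7 EX=8 WR=9
I6: IS=7 RO=8 EX=10 WR=11

I5 = (6, 7, 8, 9)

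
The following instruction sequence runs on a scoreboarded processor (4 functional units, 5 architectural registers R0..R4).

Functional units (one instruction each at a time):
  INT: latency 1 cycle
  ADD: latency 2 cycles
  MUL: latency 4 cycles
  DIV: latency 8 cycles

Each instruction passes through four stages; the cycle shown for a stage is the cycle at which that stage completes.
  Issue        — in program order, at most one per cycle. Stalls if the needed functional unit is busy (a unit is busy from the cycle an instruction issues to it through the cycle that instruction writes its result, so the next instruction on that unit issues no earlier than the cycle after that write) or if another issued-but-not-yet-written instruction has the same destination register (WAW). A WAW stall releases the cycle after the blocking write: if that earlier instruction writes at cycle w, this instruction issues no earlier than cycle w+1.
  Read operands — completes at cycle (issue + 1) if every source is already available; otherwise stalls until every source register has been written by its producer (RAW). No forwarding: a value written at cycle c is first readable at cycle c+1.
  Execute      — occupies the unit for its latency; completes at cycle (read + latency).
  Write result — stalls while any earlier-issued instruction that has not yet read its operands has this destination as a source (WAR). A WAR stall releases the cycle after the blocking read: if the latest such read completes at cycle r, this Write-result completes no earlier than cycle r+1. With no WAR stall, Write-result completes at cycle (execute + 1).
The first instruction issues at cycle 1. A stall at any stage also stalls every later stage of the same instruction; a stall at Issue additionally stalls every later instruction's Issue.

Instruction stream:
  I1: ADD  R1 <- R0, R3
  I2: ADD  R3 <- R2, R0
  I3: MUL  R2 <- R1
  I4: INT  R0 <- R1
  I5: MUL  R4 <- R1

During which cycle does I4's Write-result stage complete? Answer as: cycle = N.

cycle = 11

t=1  I1 issues→ADD
t=2  I1 reads
t=4  I1 exec-done
t=5  I1 writes R1
t=6  I2 issues→ADD
t=7  I2 reads, I3 issues→MUL
t=8  I3 reads, I4 issues→INT
t=9  I2 exec-done, I4 reads
t=10  I2 writes R3, I4 exec-done
t=11  I4 writes R0
t=12  I3 exec-done
t=13  I3 writes R2
t=14  I5 issues→MUL
t=15  I5 reads
t=19  I5 exec-done
t=20  I5 writes R4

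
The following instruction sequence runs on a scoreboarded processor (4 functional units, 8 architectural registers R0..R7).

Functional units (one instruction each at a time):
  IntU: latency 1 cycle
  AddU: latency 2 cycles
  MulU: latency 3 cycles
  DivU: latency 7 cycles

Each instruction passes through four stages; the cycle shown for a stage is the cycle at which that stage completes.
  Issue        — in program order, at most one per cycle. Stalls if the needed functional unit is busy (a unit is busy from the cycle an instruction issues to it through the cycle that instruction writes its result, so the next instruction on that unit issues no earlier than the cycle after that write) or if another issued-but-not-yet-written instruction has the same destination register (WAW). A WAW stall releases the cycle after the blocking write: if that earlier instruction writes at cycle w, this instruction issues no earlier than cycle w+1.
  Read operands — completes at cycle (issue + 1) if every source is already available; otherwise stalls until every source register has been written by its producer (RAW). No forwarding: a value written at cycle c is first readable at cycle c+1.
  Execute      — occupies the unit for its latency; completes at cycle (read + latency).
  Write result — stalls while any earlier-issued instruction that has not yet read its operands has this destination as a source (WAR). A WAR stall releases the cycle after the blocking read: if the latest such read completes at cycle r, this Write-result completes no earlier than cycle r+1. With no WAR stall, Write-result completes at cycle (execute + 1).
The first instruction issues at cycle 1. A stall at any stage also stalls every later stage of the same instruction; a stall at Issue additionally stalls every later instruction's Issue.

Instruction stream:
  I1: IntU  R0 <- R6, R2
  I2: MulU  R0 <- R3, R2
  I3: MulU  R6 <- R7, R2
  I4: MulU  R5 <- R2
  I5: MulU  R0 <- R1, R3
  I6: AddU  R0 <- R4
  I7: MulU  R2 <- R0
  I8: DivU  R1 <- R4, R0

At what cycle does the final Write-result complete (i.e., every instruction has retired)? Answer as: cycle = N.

cycle = 42

I1  is:1  ro:2  ex:3  wr:4
I2  is:5  ro:6  ex:9  wr:10  — WAW R0: wait I1 write@4
I3  is:11  ro:12  ex:15  wr:16  — struct: MulU busy until I2 writes@10
I4  is:17  ro:18  ex:21  wr:22  — struct: MulU busy until I3 writes@16
I5  is:23  ro:24  ex:27  wr:28  — struct: MulU busy until I4 writes@22
I6  is:29  ro:30  ex:32  wr:33  — WAW R0: wait I5 write@28
I7  is:30  ro:34  ex:37  wr:38  — RAW R0: wait I6 write@33
I8  is:31  ro:34  ex:41  wr:42  — RAW R0: wait I6 write@33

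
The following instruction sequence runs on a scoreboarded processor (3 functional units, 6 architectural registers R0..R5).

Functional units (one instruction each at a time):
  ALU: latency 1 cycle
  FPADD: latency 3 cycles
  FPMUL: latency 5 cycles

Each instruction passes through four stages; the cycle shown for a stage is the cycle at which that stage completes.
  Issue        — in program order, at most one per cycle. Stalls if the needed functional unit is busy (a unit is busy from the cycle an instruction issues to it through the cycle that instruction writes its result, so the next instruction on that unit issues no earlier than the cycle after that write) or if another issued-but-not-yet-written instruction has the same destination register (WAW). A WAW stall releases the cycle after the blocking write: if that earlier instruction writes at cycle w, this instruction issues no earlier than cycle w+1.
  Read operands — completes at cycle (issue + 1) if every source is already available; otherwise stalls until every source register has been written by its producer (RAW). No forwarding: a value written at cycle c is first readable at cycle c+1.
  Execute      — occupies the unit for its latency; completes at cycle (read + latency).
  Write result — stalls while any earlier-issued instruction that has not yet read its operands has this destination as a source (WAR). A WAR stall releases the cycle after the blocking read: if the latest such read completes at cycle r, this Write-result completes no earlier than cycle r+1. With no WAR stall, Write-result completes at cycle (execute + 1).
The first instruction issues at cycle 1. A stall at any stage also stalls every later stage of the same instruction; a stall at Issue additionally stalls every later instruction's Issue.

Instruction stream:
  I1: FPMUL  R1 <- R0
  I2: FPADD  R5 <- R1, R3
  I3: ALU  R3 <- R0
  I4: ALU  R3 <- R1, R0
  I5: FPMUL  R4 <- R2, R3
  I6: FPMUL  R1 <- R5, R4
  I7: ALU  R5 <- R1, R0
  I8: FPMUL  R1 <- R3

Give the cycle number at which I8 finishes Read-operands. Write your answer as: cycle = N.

cycle = 31

1) issue 1, read 2, done 7, write 8
2) issue 2, read 9, done 12, write 13  <RAW R1: wait I1 write@8>
3) issue 3, read 4, done 5, write 10  <WAR R3: wait I2 read@9>
4) issue 11, read 12, done 13, write 14  <struct: ALU busy until I3 writes@10>
5) issue 12, read 15, done 20, write 21  <RAW R3: wait I4 write@14>
6) issue 22, read 23, done 28, write 29  <struct: FPMUL busy until I5 writes@21>
7) issue 23, read 30, done 31, write 32  <RAW R1: wait I6 write@29>
8) issue 30, read 31, done 36, write 37  <struct: FPMUL busy until I6 writes@29>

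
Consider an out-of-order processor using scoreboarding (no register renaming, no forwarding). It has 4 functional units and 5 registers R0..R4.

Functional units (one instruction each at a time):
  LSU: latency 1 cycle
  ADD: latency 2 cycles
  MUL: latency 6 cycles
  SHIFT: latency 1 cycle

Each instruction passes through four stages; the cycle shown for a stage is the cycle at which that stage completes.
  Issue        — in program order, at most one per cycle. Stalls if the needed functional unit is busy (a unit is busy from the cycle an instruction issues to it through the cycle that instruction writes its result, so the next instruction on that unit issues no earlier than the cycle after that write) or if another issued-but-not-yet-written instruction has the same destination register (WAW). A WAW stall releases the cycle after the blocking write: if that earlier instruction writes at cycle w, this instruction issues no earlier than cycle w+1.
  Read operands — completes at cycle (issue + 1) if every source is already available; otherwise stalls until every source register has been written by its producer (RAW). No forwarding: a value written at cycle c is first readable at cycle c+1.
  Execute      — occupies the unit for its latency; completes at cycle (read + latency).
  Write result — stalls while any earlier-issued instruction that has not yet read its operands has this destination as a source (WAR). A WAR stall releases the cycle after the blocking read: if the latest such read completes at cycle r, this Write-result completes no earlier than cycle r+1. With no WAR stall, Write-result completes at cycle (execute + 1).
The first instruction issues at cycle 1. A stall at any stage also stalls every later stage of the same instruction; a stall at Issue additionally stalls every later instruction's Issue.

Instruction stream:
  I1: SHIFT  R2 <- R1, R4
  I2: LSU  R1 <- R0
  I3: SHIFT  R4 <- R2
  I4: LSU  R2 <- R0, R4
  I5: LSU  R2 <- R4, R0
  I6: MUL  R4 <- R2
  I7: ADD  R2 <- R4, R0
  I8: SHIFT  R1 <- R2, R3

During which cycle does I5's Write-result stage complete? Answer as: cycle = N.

cycle = 15

I1  is:1  ro:2  ex:3  wr:4
I2  is:2  ro:3  ex:4  wr:5
I3  is:5  ro:6  ex:7  wr:8  — struct: SHIFT busy until I1 writes@4
I4  is:6  ro:9  ex:10  wr:11  — RAW R4: wait I3 write@8
I5  is:12  ro:13  ex:14  wr:15  — struct: LSU busy until I4 writes@11
I6  is:13  ro:16  ex:22  wr:23  — RAW R2: wait I5 write@15
I7  is:16  ro:24  ex:26  wr:27  — WAW R2: wait I5 write@15, RAW R4: wait I6 write@23
I8  is:17  ro:28  ex:29  wr:30  — RAW R2: wait I7 write@27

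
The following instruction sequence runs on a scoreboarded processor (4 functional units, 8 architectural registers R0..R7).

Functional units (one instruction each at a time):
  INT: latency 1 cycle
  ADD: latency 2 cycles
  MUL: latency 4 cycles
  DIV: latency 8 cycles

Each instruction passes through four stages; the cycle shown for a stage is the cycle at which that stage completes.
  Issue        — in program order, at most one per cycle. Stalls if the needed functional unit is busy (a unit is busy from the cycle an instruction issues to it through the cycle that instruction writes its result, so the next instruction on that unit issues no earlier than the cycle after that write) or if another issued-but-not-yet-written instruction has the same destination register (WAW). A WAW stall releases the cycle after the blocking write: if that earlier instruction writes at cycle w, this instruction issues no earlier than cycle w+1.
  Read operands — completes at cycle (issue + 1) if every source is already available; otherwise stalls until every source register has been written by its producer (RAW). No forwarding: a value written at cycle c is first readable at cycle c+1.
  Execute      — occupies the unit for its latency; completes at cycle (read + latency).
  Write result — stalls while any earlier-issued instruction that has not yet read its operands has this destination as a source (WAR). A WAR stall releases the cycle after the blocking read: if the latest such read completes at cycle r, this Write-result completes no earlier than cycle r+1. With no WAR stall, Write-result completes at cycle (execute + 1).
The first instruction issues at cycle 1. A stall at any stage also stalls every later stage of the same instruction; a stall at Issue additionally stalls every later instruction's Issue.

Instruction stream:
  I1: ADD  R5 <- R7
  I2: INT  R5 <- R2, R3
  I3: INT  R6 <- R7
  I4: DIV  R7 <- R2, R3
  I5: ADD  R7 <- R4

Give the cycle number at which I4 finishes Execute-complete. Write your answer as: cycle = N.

I1  is:1  ro:2  ex:4  wr:5
I2  is:6  ro:7  ex:8  wr:9  — WAW R5: wait I1 write@5
I3  is:10  ro:11  ex:12  wr:13  — struct: INT busy until I2 writes@9
I4  is:11  ro:12  ex:20  wr:21
I5  is:22  ro:23  ex:25  wr:26  — WAW R7: wait I4 write@21

cycle = 20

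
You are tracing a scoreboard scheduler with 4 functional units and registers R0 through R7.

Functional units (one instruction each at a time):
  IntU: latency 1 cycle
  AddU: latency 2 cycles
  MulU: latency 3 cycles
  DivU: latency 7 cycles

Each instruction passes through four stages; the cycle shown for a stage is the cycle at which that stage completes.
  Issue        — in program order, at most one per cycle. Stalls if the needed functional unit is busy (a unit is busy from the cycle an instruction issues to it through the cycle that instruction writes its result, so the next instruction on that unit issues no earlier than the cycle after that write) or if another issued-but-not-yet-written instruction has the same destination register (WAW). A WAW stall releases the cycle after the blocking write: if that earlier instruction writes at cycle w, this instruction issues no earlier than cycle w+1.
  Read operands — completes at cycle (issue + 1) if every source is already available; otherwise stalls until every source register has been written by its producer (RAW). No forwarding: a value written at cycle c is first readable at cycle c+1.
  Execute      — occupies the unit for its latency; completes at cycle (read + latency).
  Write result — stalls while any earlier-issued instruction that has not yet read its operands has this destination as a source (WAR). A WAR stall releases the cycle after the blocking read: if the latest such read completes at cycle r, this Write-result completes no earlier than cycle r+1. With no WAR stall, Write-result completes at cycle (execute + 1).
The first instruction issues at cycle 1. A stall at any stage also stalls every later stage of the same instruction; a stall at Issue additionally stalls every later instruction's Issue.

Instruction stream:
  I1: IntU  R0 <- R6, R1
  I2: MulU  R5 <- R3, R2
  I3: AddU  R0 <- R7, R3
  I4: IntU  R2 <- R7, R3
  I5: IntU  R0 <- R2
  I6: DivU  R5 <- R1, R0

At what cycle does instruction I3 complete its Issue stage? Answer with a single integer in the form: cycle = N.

cycle = 5

t=1  I1 issues→IntU
t=2  I1 reads · I2 issues→MulU
t=3  I1 exec-done · I2 reads
t=4  I1 writes R0
t=5  I3 issues→AddU
t=6  I2 exec-done · I3 reads · I4 issues→IntU
t=7  I2 writes R5 · I4 reads
t=8  I3 exec-done · I4 exec-done
t=9  I3 writes R0 · I4 writes R2
t=10  I5 issues→IntU
t=11  I5 reads · I6 issues→DivU
t=12  I5 exec-done
t=13  I5 writes R0
t=14  I6 reads
t=21  I6 exec-done
t=22  I6 writes R5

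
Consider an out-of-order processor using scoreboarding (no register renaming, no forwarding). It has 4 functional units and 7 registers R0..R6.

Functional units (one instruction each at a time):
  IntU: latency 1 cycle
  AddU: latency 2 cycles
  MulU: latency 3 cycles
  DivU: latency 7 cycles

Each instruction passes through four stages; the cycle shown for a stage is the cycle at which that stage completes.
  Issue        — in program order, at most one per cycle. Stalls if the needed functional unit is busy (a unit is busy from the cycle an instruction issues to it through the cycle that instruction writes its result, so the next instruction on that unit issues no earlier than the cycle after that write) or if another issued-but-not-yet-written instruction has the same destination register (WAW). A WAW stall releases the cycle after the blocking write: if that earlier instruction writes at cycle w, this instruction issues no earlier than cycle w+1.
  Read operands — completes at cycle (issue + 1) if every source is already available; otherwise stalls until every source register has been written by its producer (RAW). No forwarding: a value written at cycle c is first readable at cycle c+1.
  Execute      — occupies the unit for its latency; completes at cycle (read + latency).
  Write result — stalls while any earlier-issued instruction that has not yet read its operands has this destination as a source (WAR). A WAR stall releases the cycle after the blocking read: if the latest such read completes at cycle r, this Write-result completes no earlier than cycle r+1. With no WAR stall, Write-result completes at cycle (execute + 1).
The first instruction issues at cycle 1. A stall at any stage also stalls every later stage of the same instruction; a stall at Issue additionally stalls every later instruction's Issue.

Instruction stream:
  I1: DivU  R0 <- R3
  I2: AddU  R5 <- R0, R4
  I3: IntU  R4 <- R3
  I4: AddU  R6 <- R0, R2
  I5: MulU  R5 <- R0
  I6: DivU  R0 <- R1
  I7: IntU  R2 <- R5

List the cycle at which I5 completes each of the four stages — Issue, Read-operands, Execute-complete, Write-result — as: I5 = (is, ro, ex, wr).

I1: IS=1 RO=2 EX=9 WR=10
I2: IS=2 RO=11 EX=13 WR=14  [RAW R0: wait I1 write@10]
I3: IS=3 RO=4 EX=5 WR=12  [WAR R4: wait I2 read@11]
I4: IS=15 RO=16 EX=18 WR=19  [struct: AddU busy until I2 writes@14]
I5: IS=16 RO=17 EX=20 WR=21
I6: IS=17 RO=18 EX=25 WR=26
I7: IS=18 RO=22 EX=23 WR=24  [RAW R5: wait I5 write@21]

I5 = (16, 17, 20, 21)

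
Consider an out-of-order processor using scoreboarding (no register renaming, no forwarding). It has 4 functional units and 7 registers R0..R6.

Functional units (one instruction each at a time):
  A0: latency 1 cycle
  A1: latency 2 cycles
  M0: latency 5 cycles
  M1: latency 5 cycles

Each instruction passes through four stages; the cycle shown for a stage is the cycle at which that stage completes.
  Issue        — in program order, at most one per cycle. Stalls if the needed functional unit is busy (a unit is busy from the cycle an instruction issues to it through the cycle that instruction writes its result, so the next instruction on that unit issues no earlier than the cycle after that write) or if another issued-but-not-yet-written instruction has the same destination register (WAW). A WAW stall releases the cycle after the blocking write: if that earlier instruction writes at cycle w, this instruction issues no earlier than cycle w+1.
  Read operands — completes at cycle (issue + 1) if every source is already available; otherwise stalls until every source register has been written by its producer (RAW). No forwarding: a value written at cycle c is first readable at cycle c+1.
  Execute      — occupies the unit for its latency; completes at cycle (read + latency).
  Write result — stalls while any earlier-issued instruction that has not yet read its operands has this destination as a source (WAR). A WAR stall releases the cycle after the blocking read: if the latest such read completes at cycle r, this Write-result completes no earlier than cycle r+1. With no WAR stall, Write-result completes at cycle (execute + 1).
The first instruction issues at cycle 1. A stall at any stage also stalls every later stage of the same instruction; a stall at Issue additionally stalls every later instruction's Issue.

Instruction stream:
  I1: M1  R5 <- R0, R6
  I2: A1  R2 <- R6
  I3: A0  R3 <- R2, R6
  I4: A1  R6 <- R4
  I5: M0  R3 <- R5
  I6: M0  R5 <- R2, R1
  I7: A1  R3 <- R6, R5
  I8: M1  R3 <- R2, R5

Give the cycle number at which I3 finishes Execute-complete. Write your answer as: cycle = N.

cycle = 8

[1] I1→M1
[2] I1 RO, I2→A1
[3] I2 RO, I3→A0
[5] I2 EX
[6] I2 WR R2
[7] I1 EX, I3 RO, I4→A1
[8] I1 WR R5, I3 EX, I4 RO
[9] I3 WR R3
[10] I4 EX, I5→M0
[11] I4 WR R6, I5 RO
[16] I5 EX
[17] I5 WR R3
[18] I6→M0
[19] I6 RO, I7→A1
[24] I6 EX
[25] I6 WR R5
[26] I7 RO
[28] I7 EX
[29] I7 WR R3
[30] I8→M1
[31] I8 RO
[36] I8 EX
[37] I8 WR R3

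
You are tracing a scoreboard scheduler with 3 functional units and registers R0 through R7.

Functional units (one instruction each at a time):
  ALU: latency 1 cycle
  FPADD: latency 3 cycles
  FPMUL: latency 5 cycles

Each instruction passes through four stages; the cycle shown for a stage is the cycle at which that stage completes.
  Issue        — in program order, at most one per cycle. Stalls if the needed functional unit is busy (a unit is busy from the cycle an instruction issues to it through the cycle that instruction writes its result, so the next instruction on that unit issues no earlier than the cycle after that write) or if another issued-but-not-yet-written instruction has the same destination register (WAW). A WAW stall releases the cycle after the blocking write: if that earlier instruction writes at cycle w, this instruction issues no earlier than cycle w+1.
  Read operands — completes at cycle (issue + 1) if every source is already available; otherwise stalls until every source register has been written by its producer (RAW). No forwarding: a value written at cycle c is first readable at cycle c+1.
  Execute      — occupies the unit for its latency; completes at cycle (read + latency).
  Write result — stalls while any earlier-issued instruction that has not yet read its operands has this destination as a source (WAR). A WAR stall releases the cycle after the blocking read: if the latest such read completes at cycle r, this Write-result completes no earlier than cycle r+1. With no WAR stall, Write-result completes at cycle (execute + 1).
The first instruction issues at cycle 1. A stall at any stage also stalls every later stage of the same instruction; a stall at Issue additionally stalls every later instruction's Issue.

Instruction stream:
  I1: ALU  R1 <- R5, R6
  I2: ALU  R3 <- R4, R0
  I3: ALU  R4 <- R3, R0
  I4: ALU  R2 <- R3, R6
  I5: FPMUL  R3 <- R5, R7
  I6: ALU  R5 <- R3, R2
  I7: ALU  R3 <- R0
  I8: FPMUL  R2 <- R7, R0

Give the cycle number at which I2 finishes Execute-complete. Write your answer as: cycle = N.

cycle 1: I1→ALU
cycle 2: I1 RO
cycle 3: I1 EX
cycle 4: I1 WR R1
cycle 5: I2→ALU
cycle 6: I2 RO
cycle 7: I2 EX
cycle 8: I2 WR R3
cycle 9: I3→ALU
cycle 10: I3 RO
cycle 11: I3 EX
cycle 12: I3 WR R4
cycle 13: I4→ALU
cycle 14: I4 RO; I5→FPMUL
cycle 15: I4 EX; I5 RO
cycle 16: I4 WR R2
cycle 17: I6→ALU
cycle 20: I5 EX
cycle 21: I5 WR R3
cycle 22: I6 RO
cycle 23: I6 EX
cycle 24: I6 WR R5
cycle 25: I7→ALU
cycle 26: I7 RO; I8→FPMUL
cycle 27: I7 EX; I8 RO
cycle 28: I7 WR R3
cycle 32: I8 EX
cycle 33: I8 WR R2

cycle = 7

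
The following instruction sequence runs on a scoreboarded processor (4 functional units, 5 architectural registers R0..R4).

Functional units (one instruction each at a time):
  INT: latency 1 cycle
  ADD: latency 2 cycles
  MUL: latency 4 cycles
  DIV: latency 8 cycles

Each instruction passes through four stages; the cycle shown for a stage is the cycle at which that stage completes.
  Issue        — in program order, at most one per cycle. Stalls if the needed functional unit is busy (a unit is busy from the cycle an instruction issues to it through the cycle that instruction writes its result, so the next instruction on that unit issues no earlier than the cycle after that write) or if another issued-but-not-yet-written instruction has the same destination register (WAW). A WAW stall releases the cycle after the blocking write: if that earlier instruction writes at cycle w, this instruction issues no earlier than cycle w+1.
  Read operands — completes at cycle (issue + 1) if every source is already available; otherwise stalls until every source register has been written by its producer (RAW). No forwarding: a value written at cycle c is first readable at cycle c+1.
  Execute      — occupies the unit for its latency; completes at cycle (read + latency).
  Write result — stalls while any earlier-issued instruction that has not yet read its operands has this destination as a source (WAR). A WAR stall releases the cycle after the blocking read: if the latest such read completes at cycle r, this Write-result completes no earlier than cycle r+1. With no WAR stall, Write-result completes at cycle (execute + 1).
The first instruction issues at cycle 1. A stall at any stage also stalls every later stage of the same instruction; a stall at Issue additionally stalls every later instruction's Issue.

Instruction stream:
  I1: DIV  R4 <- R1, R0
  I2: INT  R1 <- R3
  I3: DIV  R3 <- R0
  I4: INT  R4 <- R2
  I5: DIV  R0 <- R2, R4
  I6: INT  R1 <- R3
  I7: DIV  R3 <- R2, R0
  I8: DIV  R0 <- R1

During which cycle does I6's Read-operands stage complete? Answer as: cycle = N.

  I1 | 1 | 2 | 10 | 11
  I2 | 2 | 3 | 4 | 5
  I3 | 12 | 13 | 21 | 22   struct: DIV busy until I1 writes@11
  I4 | 13 | 14 | 15 | 16
  I5 | 23 | 24 | 32 | 33   struct: DIV busy until I3 writes@22
  I6 | 24 | 25 | 26 | 27
  I7 | 34 | 35 | 43 | 44   struct: DIV busy until I5 writes@33
  I8 | 45 | 46 | 54 | 55   struct: DIV busy until I7 writes@44

cycle = 25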